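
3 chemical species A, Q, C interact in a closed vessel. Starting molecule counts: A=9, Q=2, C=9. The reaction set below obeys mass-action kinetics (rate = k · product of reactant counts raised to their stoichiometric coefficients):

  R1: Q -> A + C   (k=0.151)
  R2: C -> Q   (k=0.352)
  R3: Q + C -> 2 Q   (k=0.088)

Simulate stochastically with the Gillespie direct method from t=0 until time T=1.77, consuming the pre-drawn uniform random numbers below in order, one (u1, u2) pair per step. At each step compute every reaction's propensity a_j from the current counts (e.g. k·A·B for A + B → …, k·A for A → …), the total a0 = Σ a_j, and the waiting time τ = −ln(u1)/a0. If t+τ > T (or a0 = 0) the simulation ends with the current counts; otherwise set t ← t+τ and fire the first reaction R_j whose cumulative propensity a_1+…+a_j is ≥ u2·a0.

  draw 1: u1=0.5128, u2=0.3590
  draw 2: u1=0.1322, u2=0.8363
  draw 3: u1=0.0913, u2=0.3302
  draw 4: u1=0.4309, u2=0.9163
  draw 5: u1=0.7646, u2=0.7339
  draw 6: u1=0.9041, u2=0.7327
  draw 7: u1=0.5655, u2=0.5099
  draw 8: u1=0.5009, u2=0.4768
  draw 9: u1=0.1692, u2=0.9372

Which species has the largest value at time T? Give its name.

t=0.000: A=9 Q=2 C=9
Draw 1: a1=0.302, a2=3.168, a3=1.584, a0=5.054; τ=−ln(0.5128)/5.054=0.132 → t=0.132; u2·a0=0.3590·5.054=1.814; a1=0.302 < 1.814 ≤ a1+a2=3.470 → R2 fires; A=9 Q=3 C=8
Draw 2: a1=0.453, a2=2.816, a3=2.112, a0=5.381; τ=−ln(0.1322)/5.381=0.376 → t=0.508; u2·a0=0.8363·5.381=4.500; a1+a2=3.269 < 4.500 ≤ a1+…+a3=5.381 → R3 fires; A=9 Q=4 C=7
Draw 3: a1=0.604, a2=2.464, a3=2.464, a0=5.532; τ=−ln(0.0913)/5.532=0.433 → t=0.941; u2·a0=0.3302·5.532=1.827; a1=0.604 < 1.827 ≤ a1+a2=3.068 → R2 fires; A=9 Q=5 C=6
Draw 4: a1=0.755, a2=2.112, a3=2.640, a0=5.507; τ=−ln(0.4309)/5.507=0.153 → t=1.094; u2·a0=0.9163·5.507=5.046; a1+a2=2.867 < 5.046 ≤ a1+…+a3=5.507 → R3 fires; A=9 Q=6 C=5
Draw 5: a1=0.906, a2=1.760, a3=2.640, a0=5.306; τ=−ln(0.7646)/5.306=0.051 → t=1.144; u2·a0=0.7339·5.306=3.894; a1+a2=2.666 < 3.894 ≤ a1+…+a3=5.306 → R3 fires; A=9 Q=7 C=4
Draw 6: a1=1.057, a2=1.408, a3=2.464, a0=4.929; τ=−ln(0.9041)/4.929=0.020 → t=1.165; u2·a0=0.7327·4.929=3.611; a1+a2=2.465 < 3.611 ≤ a1+…+a3=4.929 → R3 fires; A=9 Q=8 C=3
Draw 7: a1=1.208, a2=1.056, a3=2.112, a0=4.376; τ=−ln(0.5655)/4.376=0.130 → t=1.295; u2·a0=0.5099·4.376=2.231; a1=1.208 < 2.231 ≤ a1+a2=2.264 → R2 fires; A=9 Q=9 C=2
Draw 8: a1=1.359, a2=0.704, a3=1.584, a0=3.647; τ=−ln(0.5009)/3.647=0.190 → t=1.485; u2·a0=0.4768·3.647=1.739; a1=1.359 < 1.739 ≤ a1+a2=2.063 → R2 fires; A=9 Q=10 C=1
Draw 9: a1=1.510, a2=0.352, a3=0.880, a0=2.742; τ=−ln(0.1692)/2.742=0.648 → t=2.133 > T=1.77: stop.
At T=1.77: A=9 Q=10 C=1; the largest is Q.

Dominant species at T: Q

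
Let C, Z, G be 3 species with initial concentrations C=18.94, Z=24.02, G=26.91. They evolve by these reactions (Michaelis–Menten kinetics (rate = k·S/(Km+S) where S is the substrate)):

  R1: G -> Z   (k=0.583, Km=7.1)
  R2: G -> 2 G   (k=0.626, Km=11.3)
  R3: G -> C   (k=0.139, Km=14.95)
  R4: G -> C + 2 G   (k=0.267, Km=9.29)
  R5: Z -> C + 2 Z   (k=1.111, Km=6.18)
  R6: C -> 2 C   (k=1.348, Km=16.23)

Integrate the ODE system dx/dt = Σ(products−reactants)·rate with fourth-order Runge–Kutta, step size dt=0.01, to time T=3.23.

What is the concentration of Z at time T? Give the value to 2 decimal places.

RK4 with dt=0.01: 323 steps to T=3.23. Trajectory (selected grid times):
t=0.00: C=18.94 Z=24.02 G=26.91
t=0.36: C=19.63 Z=24.50 G=26.94
t=0.72: C=20.32 Z=24.99 G=26.97
t=1.08: C=21.01 Z=25.48 G=27.01
t=1.44: C=21.72 Z=25.97 G=27.04
t=1.79: C=22.40 Z=26.44 G=27.07
t=2.15: C=23.12 Z=26.93 G=27.10
t=2.51: C=23.83 Z=27.43 G=27.13
t=2.87: C=24.55 Z=27.92 G=27.17
t=3.23: C=25.28 Z=28.41 G=27.20
Read off Z at T=3.23: 28.41

Z at T = 28.41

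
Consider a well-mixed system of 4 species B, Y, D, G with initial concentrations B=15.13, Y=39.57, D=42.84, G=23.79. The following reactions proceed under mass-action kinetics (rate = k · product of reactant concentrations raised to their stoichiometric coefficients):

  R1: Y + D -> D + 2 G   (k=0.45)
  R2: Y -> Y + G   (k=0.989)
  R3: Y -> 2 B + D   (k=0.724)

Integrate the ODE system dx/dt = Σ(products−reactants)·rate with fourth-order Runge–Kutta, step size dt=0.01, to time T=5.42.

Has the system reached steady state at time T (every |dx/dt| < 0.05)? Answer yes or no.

Steady state at T: yes

RK4 with dt=0.01: 542 steps to T=5.42. Trajectory (selected grid times):
t=0.00: B=15.13 Y=39.57 D=42.84 G=23.79
t=0.60: B=17.95 Y=0.00 D=44.25 G=102.04
t=1.20: B=17.95 Y=0.00 D=44.25 G=102.04
t=1.81: B=17.95 Y=0.00 D=44.25 G=102.04
t=2.41: B=17.95 Y=0.00 D=44.25 G=102.04
t=3.01: B=17.95 Y=0.00 D=44.25 G=102.04
t=3.61: B=17.95 Y=0.00 D=44.25 G=102.04
t=4.22: B=17.95 Y=0.00 D=44.25 G=102.04
t=4.82: B=17.95 Y=0.00 D=44.25 G=102.04
t=5.42: B=17.95 Y=0.00 D=44.25 G=102.04
Rates at T: R1=0.0000, R2=0.0000, R3=0.0000
dx/dt at T (Σ net stoichiometry × rate): B=+0.0000, Y=-0.0000, D=+0.0000, G=+0.0000
Largest |dx/dt| is |+0.0000| (G) < 0.05 → steady.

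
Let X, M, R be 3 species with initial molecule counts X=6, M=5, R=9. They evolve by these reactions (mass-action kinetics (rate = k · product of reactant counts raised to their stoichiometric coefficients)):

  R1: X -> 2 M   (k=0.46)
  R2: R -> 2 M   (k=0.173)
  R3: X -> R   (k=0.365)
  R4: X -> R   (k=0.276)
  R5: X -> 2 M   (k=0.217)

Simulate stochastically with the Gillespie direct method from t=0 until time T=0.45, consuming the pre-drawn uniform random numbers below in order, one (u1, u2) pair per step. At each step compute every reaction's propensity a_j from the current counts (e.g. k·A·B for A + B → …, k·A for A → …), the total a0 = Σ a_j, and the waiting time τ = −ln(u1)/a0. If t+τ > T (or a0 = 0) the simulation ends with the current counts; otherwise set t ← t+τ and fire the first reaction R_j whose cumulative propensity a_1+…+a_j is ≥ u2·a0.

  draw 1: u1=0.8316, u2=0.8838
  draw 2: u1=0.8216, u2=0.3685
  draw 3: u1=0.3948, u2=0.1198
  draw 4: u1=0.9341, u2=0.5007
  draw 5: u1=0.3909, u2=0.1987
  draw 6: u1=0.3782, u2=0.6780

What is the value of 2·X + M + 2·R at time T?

Check how each reaction changes W = 2·X + M + 2·R (weight of products minus weight of reactants):
R1: X -> 2 M: (1·2) − (2·1) = 2 − 2 = 0
R2: R -> 2 M: (1·2) − (2·1) = 2 − 2 = 0
R3: X -> R: (2·1) − (2·1) = 2 − 2 = 0
R4: X -> R: (2·1) − (2·1) = 2 − 2 = 0
R5: X -> 2 M: (1·2) − (2·1) = 2 − 2 = 0
Every reaction leaves W unchanged, so W is conserved and no simulation is needed: W(T) = W(0) = 2·6 + 5 + 2·9 = 35

Value at T = 35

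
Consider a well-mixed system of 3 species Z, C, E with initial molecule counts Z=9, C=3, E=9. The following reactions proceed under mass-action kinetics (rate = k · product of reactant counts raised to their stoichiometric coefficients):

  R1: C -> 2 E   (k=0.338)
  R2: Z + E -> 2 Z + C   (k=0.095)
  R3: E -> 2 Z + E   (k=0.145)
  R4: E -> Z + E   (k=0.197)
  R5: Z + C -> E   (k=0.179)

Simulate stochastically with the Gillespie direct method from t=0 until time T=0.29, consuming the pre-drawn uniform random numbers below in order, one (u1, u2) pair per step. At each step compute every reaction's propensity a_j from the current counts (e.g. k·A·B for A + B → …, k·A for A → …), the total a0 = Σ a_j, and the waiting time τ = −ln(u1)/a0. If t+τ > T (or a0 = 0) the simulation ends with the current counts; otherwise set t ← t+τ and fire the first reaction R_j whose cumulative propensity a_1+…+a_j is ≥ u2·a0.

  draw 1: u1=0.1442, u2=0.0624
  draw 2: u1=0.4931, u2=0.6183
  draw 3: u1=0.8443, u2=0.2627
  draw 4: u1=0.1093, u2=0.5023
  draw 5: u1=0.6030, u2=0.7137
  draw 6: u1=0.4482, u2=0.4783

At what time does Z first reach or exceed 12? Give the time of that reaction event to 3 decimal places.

t=0.000: Z=9 C=3 E=9
Draw 1: a1=1.014, a2=7.695, a3=1.305, a4=1.773, a5=4.833, a0=16.620; τ=−ln(0.1442)/16.620=0.117 → t=0.117; u2·a0=0.0624·16.620=1.037; a1=1.014 < 1.037 ≤ a1+a2=8.709 → R2 fires; Z=10 C=4 E=8
Draw 2: a1=1.352, a2=7.600, a3=1.160, a4=1.576, a5=7.160, a0=18.848; τ=−ln(0.4931)/18.848=0.038 → t=0.154; u2·a0=0.6183·18.848=11.654; a1+…+a3=10.112 < 11.654 ≤ a1+…+a4=11.688 → R4 fires; Z=11 C=4 E=8
Draw 3: a1=1.352, a2=8.360, a3=1.160, a4=1.576, a5=7.876, a0=20.324; τ=−ln(0.8443)/20.324=0.008 → t=0.162; u2·a0=0.2627·20.324=5.339; a1=1.352 < 5.339 ≤ a1+a2=9.712 → R2 fires; Z=12 C=5 E=7
Draw 4: a1=1.690, a2=7.980, a3=1.015, a4=1.379, a5=10.740, a0=22.804; τ=−ln(0.1093)/22.804=0.097 → t=0.259; u2·a0=0.5023·22.804=11.454; a1+…+a3=10.685 < 11.454 ≤ a1+…+a4=12.064 → R4 fires; Z=13 C=5 E=7
Draw 5: a1=1.690, a2=8.645, a3=1.015, a4=1.379, a5=11.635, a0=24.364; τ=−ln(0.6030)/24.364=0.021 → t=0.280; u2·a0=0.7137·24.364=17.389; a1+…+a4=12.729 < 17.389 ≤ a1+…+a5=24.364 → R5 fires; Z=12 C=4 E=8
Draw 6: a1=1.352, a2=9.120, a3=1.160, a4=1.576, a5=8.592, a0=21.800; τ=−ln(0.4482)/21.800=0.037 → t=0.317 > T=0.29: stop.
Z first becomes ≥ 12 when it reaches 12 at the event at t=0.162.

Threshold first reached at t = 0.162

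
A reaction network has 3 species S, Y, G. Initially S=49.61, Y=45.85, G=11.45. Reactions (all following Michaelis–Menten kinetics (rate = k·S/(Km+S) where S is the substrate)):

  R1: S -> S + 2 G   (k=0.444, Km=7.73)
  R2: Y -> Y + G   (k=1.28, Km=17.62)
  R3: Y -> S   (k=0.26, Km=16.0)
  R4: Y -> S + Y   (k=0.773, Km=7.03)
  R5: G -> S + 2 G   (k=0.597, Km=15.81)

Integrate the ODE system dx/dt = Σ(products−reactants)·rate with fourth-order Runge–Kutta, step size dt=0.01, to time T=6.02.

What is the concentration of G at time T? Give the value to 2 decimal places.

RK4 with dt=0.01: 602 steps to T=6.02. Trajectory (selected grid times):
t=0.00: S=49.61 Y=45.85 G=11.45
t=0.67: S=50.36 Y=45.72 G=12.76
t=1.34: S=51.12 Y=45.59 G=14.08
t=2.01: S=51.89 Y=45.46 G=15.41
t=2.68: S=52.67 Y=45.33 G=16.74
t=3.34: S=53.45 Y=45.21 G=18.07
t=4.01: S=54.24 Y=45.08 G=19.42
t=4.68: S=55.04 Y=44.95 G=20.78
t=5.35: S=55.85 Y=44.82 G=22.15
t=6.02: S=56.66 Y=44.69 G=23.53
Read off G at T=6.02: 23.53

G at T = 23.53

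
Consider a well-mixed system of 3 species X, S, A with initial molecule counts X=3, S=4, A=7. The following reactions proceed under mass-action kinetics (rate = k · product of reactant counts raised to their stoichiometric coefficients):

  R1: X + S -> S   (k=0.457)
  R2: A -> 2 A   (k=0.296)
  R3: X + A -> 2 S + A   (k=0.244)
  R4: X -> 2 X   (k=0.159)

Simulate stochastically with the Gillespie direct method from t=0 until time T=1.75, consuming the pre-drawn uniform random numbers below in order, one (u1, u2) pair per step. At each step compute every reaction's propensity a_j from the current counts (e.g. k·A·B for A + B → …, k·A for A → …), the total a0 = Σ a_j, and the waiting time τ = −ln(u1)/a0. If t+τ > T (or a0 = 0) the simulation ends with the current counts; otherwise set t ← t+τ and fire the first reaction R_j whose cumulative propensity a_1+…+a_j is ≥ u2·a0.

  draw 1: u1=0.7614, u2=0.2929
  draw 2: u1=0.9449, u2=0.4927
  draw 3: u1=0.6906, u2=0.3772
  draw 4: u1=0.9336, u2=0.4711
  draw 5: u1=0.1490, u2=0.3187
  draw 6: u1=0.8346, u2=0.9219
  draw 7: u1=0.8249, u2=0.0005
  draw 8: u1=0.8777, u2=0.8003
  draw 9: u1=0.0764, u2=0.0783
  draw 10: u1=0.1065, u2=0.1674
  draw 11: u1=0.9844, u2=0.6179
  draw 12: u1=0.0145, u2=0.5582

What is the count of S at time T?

t=0.000: X=3 S=4 A=7
Draw 1: a1=5.484, a2=2.072, a3=5.124, a4=0.477, a0=13.157; τ=−ln(0.7614)/13.157=0.021 → t=0.021; u2·a0=0.2929·13.157=3.854 ≤ a1=5.484 → R1 fires; X=2 S=4 A=7
Draw 2: a1=3.656, a2=2.072, a3=3.416, a4=0.318, a0=9.462; τ=−ln(0.9449)/9.462=0.006 → t=0.027; u2·a0=0.4927·9.462=4.662; a1=3.656 < 4.662 ≤ a1+a2=5.728 → R2 fires; X=2 S=4 A=8
Draw 3: a1=3.656, a2=2.368, a3=3.904, a4=0.318, a0=10.246; τ=−ln(0.6906)/10.246=0.036 → t=0.063; u2·a0=0.3772·10.246=3.865; a1=3.656 < 3.865 ≤ a1+a2=6.024 → R2 fires; X=2 S=4 A=9
Draw 4: a1=3.656, a2=2.664, a3=4.392, a4=0.318, a0=11.030; τ=−ln(0.9336)/11.030=0.006 → t=0.069; u2·a0=0.4711·11.030=5.196; a1=3.656 < 5.196 ≤ a1+a2=6.320 → R2 fires; X=2 S=4 A=10
Draw 5: a1=3.656, a2=2.960, a3=4.880, a4=0.318, a0=11.814; τ=−ln(0.1490)/11.814=0.161 → t=0.230; u2·a0=0.3187·11.814=3.765; a1=3.656 < 3.765 ≤ a1+a2=6.616 → R2 fires; X=2 S=4 A=11
Draw 6: a1=3.656, a2=3.256, a3=5.368, a4=0.318, a0=12.598; τ=−ln(0.8346)/12.598=0.014 → t=0.245; u2·a0=0.9219·12.598=11.614; a1+a2=6.912 < 11.614 ≤ a1+…+a3=12.280 → R3 fires; X=1 S=6 A=11
Draw 7: a1=2.742, a2=3.256, a3=2.684, a4=0.159, a0=8.841; τ=−ln(0.8249)/8.841=0.022 → t=0.266; u2·a0=0.0005·8.841=0.004 ≤ a1=2.742 → R1 fires; X=0 S=6 A=11
Draw 8: a1=0.000, a2=3.256, a3=0.000, a4=0.000, a0=3.256; τ=−ln(0.8777)/3.256=0.040 → t=0.306; u2·a0=0.8003·3.256=2.606; a1=0.000 < 2.606 ≤ a1+a2=3.256 → R2 fires; X=0 S=6 A=12
Draw 9: a1=0.000, a2=3.552, a3=0.000, a4=0.000, a0=3.552; τ=−ln(0.0764)/3.552=0.724 → t=1.030; u2·a0=0.0783·3.552=0.278; a1=0.000 < 0.278 ≤ a1+a2=3.552 → R2 fires; X=0 S=6 A=13
Draw 10: a1=0.000, a2=3.848, a3=0.000, a4=0.000, a0=3.848; τ=−ln(0.1065)/3.848=0.582 → t=1.612; u2·a0=0.1674·3.848=0.644; a1=0.000 < 0.644 ≤ a1+a2=3.848 → R2 fires; X=0 S=6 A=14
Draw 11: a1=0.000, a2=4.144, a3=0.000, a4=0.000, a0=4.144; τ=−ln(0.9844)/4.144=0.004 → t=1.616; u2·a0=0.6179·4.144=2.561; a1=0.000 < 2.561 ≤ a1+a2=4.144 → R2 fires; X=0 S=6 A=15
Draw 12: a1=0.000, a2=4.440, a3=0.000, a4=0.000, a0=4.440; τ=−ln(0.0145)/4.440=0.954 → t=2.570 > T=1.75: stop.
Read off S at T=1.75: 6

S at T = 6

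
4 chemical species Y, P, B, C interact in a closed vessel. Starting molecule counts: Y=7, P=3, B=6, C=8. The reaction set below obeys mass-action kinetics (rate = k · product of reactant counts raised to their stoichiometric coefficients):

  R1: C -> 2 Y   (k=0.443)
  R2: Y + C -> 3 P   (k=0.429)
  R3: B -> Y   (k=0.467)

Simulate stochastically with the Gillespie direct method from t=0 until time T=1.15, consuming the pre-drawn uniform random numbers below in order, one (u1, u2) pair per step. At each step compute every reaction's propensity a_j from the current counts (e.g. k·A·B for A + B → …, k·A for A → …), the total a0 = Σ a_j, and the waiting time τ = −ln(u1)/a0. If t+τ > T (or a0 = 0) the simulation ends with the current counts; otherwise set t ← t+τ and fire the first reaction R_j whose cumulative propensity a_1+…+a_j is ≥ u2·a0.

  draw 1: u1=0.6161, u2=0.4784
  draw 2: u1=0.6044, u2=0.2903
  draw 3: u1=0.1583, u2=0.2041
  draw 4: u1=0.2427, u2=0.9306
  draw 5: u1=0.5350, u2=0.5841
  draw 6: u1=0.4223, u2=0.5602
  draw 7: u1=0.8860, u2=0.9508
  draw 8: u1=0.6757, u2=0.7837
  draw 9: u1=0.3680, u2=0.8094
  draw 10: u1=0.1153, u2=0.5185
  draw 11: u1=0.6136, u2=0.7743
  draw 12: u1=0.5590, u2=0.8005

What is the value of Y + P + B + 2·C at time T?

Value at T = 32

Check how each reaction changes W = Y + P + B + 2·C (weight of products minus weight of reactants):
R1: C -> 2 Y: (1·2) − (2·1) = 2 − 2 = 0
R2: Y + C -> 3 P: (1·3) − (1·1 + 2·1) = 3 − 3 = 0
R3: B -> Y: (1·1) − (1·1) = 1 − 1 = 0
Every reaction leaves W unchanged, so W is conserved and no simulation is needed: W(T) = W(0) = 7 + 3 + 6 + 2·8 = 32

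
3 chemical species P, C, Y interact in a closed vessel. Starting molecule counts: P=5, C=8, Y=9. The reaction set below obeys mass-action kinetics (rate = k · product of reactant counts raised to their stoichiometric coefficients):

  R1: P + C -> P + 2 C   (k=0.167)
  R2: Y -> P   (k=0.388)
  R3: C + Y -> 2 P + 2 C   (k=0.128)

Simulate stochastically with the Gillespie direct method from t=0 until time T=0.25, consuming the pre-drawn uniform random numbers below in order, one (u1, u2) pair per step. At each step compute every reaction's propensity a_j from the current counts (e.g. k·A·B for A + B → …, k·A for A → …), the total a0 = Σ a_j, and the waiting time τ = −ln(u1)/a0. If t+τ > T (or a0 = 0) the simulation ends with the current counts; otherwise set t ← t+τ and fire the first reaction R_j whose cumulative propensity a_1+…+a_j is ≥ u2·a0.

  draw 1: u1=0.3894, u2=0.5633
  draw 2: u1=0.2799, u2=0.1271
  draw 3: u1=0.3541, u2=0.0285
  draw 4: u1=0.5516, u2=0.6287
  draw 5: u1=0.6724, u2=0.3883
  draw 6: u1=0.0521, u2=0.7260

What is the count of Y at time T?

Y at T = 7

t=0.000: P=5 C=8 Y=9
Draw 1: a1=6.680, a2=3.492, a3=9.216, a0=19.388; τ=−ln(0.3894)/19.388=0.049 → t=0.049; u2·a0=0.5633·19.388=10.921; a1+a2=10.172 < 10.921 ≤ a1+…+a3=19.388 → R3 fires; P=7 C=9 Y=8
Draw 2: a1=10.521, a2=3.104, a3=9.216, a0=22.841; τ=−ln(0.2799)/22.841=0.056 → t=0.104; u2·a0=0.1271·22.841=2.903 ≤ a1=10.521 → R1 fires; P=7 C=10 Y=8
Draw 3: a1=11.690, a2=3.104, a3=10.240, a0=25.034; τ=−ln(0.3541)/25.034=0.041 → t=0.146; u2·a0=0.0285·25.034=0.713 ≤ a1=11.690 → R1 fires; P=7 C=11 Y=8
Draw 4: a1=12.859, a2=3.104, a3=11.264, a0=27.227; τ=−ln(0.5516)/27.227=0.022 → t=0.168; u2·a0=0.6287·27.227=17.118; a1+a2=15.963 < 17.118 ≤ a1+…+a3=27.227 → R3 fires; P=9 C=12 Y=7
Draw 5: a1=18.036, a2=2.716, a3=10.752, a0=31.504; τ=−ln(0.6724)/31.504=0.013 → t=0.180; u2·a0=0.3883·31.504=12.233 ≤ a1=18.036 → R1 fires; P=9 C=13 Y=7
Draw 6: a1=19.539, a2=2.716, a3=11.648, a0=33.903; τ=−ln(0.0521)/33.903=0.087 → t=0.267 > T=0.25: stop.
Read off Y at T=0.25: 7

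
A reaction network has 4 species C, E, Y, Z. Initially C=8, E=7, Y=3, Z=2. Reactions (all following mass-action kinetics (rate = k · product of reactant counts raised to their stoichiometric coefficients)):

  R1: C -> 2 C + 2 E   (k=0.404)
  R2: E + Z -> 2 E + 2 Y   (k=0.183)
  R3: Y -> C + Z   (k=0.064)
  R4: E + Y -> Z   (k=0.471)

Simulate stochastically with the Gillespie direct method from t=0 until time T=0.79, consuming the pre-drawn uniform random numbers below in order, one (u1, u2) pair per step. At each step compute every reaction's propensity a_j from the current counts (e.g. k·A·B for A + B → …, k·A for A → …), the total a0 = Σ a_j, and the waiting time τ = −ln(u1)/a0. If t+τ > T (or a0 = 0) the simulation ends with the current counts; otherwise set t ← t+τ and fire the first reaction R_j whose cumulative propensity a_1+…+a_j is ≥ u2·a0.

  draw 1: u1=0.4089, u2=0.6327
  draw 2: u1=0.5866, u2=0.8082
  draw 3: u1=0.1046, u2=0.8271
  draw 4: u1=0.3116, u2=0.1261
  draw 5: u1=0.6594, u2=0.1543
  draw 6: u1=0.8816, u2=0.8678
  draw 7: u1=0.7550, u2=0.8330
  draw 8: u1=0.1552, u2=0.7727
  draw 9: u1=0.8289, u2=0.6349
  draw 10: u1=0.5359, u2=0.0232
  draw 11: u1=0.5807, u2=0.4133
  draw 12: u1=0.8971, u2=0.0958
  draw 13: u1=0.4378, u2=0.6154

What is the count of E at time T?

E at T = 13

t=0.000: C=8 E=7 Y=3 Z=2
Draw 1: a1=3.232, a2=2.562, a3=0.192, a4=9.891, a0=15.877; τ=−ln(0.4089)/15.877=0.056 → t=0.056; u2·a0=0.6327·15.877=10.045; a1+…+a3=5.986 < 10.045 ≤ a1+…+a4=15.877 → R4 fires; C=8 E=6 Y=2 Z=3
Draw 2: a1=3.232, a2=3.294, a3=0.128, a4=5.652, a0=12.306; τ=−ln(0.5866)/12.306=0.043 → t=0.100; u2·a0=0.8082·12.306=9.946; a1+…+a3=6.654 < 9.946 ≤ a1+…+a4=12.306 → R4 fires; C=8 E=5 Y=1 Z=4
Draw 3: a1=3.232, a2=3.660, a3=0.064, a4=2.355, a0=9.311; τ=−ln(0.1046)/9.311=0.242 → t=0.342; u2·a0=0.8271·9.311=7.701; a1+…+a3=6.956 < 7.701 ≤ a1+…+a4=9.311 → R4 fires; C=8 E=4 Y=0 Z=5
Draw 4: a1=3.232, a2=3.660, a3=0.000, a4=0.000, a0=6.892; τ=−ln(0.3116)/6.892=0.169 → t=0.511; u2·a0=0.1261·6.892=0.869 ≤ a1=3.232 → R1 fires; C=9 E=6 Y=0 Z=5
Draw 5: a1=3.636, a2=5.490, a3=0.000, a4=0.000, a0=9.126; τ=−ln(0.6594)/9.126=0.046 → t=0.557; u2·a0=0.1543·9.126=1.408 ≤ a1=3.636 → R1 fires; C=10 E=8 Y=0 Z=5
Draw 6: a1=4.040, a2=7.320, a3=0.000, a4=0.000, a0=11.360; τ=−ln(0.8816)/11.360=0.011 → t=0.568; u2·a0=0.8678·11.360=9.858; a1=4.040 < 9.858 ≤ a1+a2=11.360 → R2 fires; C=10 E=9 Y=2 Z=4
Draw 7: a1=4.040, a2=6.588, a3=0.128, a4=8.478, a0=19.234; τ=−ln(0.7550)/19.234=0.015 → t=0.583; u2·a0=0.8330·19.234=16.022; a1+…+a3=10.756 < 16.022 ≤ a1+…+a4=19.234 → R4 fires; C=10 E=8 Y=1 Z=5
Draw 8: a1=4.040, a2=7.320, a3=0.064, a4=3.768, a0=15.192; τ=−ln(0.1552)/15.192=0.123 → t=0.705; u2·a0=0.7727·15.192=11.739; a1+…+a3=11.424 < 11.739 ≤ a1+…+a4=15.192 → R4 fires; C=10 E=7 Y=0 Z=6
Draw 9: a1=4.040, a2=7.686, a3=0.000, a4=0.000, a0=11.726; τ=−ln(0.8289)/11.726=0.016 → t=0.721; u2·a0=0.6349·11.726=7.445; a1=4.040 < 7.445 ≤ a1+a2=11.726 → R2 fires; C=10 E=8 Y=2 Z=5
Draw 10: a1=4.040, a2=7.320, a3=0.128, a4=7.536, a0=19.024; τ=−ln(0.5359)/19.024=0.033 → t=0.754; u2·a0=0.0232·19.024=0.441 ≤ a1=4.040 → R1 fires; C=11 E=10 Y=2 Z=5
Draw 11: a1=4.444, a2=9.150, a3=0.128, a4=9.420, a0=23.142; τ=−ln(0.5807)/23.142=0.023 → t=0.778; u2·a0=0.4133·23.142=9.565; a1=4.444 < 9.565 ≤ a1+a2=13.594 → R2 fires; C=11 E=11 Y=4 Z=4
Draw 12: a1=4.444, a2=8.052, a3=0.256, a4=20.724, a0=33.476; τ=−ln(0.8971)/33.476=0.003 → t=0.781; u2·a0=0.0958·33.476=3.207 ≤ a1=4.444 → R1 fires; C=12 E=13 Y=4 Z=4
Draw 13: a1=4.848, a2=9.516, a3=0.256, a4=24.492, a0=39.112; τ=−ln(0.4378)/39.112=0.021 → t=0.802 > T=0.79: stop.
Read off E at T=0.79: 13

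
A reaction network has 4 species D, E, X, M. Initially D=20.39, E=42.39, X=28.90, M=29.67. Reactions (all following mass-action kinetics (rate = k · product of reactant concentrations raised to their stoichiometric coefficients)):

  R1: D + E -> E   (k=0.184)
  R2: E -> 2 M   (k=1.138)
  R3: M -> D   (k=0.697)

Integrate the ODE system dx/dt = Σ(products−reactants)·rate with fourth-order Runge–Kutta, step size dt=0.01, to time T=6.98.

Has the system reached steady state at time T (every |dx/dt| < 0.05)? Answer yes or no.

Steady state at T: no

RK4 with dt=0.01: 698 steps to T=6.98. Trajectory (selected grid times):
t=0.00: D=20.39 E=42.39 X=28.90 M=29.67
t=0.78: D=9.03 E=17.45 X=28.90 M=54.20
t=1.55: D=16.66 E=7.26 X=28.90 M=46.85
t=2.33: D=24.63 E=2.99 X=28.90 M=33.54
t=3.10: D=31.63 E=1.24 X=28.90 M=22.21
t=3.88: D=37.27 E=0.51 X=28.90 M=13.98
t=4.65: D=41.34 E=0.21 X=28.90 M=8.62
t=5.43: D=44.15 E=0.09 X=28.90 M=5.19
t=6.20: D=45.96 E=0.04 X=28.90 M=3.11
t=6.98: D=47.12 E=0.02 X=28.90 M=1.84
Rates at T: R1=0.1305, R2=0.0171, R3=1.2812
dx/dt at T (Σ net stoichiometry × rate): D=+1.1507, E=-0.0171, X=+0.0000, M=-1.2469
Largest |dx/dt| is |-1.2469| (M) ≥ 0.05 → not steady.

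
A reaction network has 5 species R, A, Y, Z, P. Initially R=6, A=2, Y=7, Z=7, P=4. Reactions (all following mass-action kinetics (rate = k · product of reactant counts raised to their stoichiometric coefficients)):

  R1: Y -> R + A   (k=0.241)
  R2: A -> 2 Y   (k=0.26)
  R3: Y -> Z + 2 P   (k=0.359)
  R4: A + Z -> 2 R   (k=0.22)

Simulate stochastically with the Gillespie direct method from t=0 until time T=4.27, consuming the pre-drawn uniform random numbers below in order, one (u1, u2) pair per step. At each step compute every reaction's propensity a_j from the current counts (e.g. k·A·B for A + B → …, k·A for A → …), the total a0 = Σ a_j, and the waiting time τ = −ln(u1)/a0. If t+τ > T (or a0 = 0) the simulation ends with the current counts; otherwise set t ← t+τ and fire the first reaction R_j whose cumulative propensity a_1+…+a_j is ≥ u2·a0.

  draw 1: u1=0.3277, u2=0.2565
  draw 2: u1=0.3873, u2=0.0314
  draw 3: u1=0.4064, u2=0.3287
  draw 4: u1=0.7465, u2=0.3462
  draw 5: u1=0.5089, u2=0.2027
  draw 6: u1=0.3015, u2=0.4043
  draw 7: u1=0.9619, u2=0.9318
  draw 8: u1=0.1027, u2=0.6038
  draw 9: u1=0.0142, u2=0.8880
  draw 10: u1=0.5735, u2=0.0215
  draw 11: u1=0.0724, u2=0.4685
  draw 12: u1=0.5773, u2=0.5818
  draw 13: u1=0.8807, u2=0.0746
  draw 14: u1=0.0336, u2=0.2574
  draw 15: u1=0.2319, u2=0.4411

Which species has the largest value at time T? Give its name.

Dominant species at T: P

t=0.000: R=6 A=2 Y=7 Z=7 P=4
Draw 1: a1=1.687, a2=0.520, a3=2.513, a4=3.080, a0=7.800; τ=−ln(0.3277)/7.800=0.143 → t=0.143; u2·a0=0.2565·7.800=2.001; a1=1.687 < 2.001 ≤ a1+a2=2.207 → R2 fires; R=6 A=1 Y=9 Z=7 P=4
Draw 2: a1=2.169, a2=0.260, a3=3.231, a4=1.540, a0=7.200; τ=−ln(0.3873)/7.200=0.132 → t=0.275; u2·a0=0.0314·7.200=0.226 ≤ a1=2.169 → R1 fires; R=7 A=2 Y=8 Z=7 P=4
Draw 3: a1=1.928, a2=0.520, a3=2.872, a4=3.080, a0=8.400; τ=−ln(0.4064)/8.400=0.107 → t=0.382; u2·a0=0.3287·8.400=2.761; a1+a2=2.448 < 2.761 ≤ a1+…+a3=5.320 → R3 fires; R=7 A=2 Y=7 Z=8 P=6
Draw 4: a1=1.687, a2=0.520, a3=2.513, a4=3.520, a0=8.240; τ=−ln(0.7465)/8.240=0.035 → t=0.417; u2·a0=0.3462·8.240=2.853; a1+a2=2.207 < 2.853 ≤ a1+…+a3=4.720 → R3 fires; R=7 A=2 Y=6 Z=9 P=8
Draw 5: a1=1.446, a2=0.520, a3=2.154, a4=3.960, a0=8.080; τ=−ln(0.5089)/8.080=0.084 → t=0.501; u2·a0=0.2027·8.080=1.638; a1=1.446 < 1.638 ≤ a1+a2=1.966 → R2 fires; R=7 A=1 Y=8 Z=9 P=8
Draw 6: a1=1.928, a2=0.260, a3=2.872, a4=1.980, a0=7.040; τ=−ln(0.3015)/7.040=0.170 → t=0.671; u2·a0=0.4043·7.040=2.846; a1+a2=2.188 < 2.846 ≤ a1+…+a3=5.060 → R3 fires; R=7 A=1 Y=7 Z=10 P=10
Draw 7: a1=1.687, a2=0.260, a3=2.513, a4=2.200, a0=6.660; τ=−ln(0.9619)/6.660=0.006 → t=0.677; u2·a0=0.9318·6.660=6.206; a1+…+a3=4.460 < 6.206 ≤ a1+…+a4=6.660 → R4 fires; R=9 A=0 Y=7 Z=9 P=10
Draw 8: a1=1.687, a2=0.000, a3=2.513, a4=0.000, a0=4.200; τ=−ln(0.1027)/4.200=0.542 → t=1.219; u2·a0=0.6038·4.200=2.536; a1+a2=1.687 < 2.536 ≤ a1+…+a3=4.200 → R3 fires; R=9 A=0 Y=6 Z=10 P=12
Draw 9: a1=1.446, a2=0.000, a3=2.154, a4=0.000, a0=3.600; τ=−ln(0.0142)/3.600=1.182 → t=2.401; u2·a0=0.8880·3.600=3.197; a1+a2=1.446 < 3.197 ≤ a1+…+a3=3.600 → R3 fires; R=9 A=0 Y=5 Z=11 P=14
Draw 10: a1=1.205, a2=0.000, a3=1.795, a4=0.000, a0=3.000; τ=−ln(0.5735)/3.000=0.185 → t=2.586; u2·a0=0.0215·3.000=0.065 ≤ a1=1.205 → R1 fires; R=10 A=1 Y=4 Z=11 P=14
Draw 11: a1=0.964, a2=0.260, a3=1.436, a4=2.420, a0=5.080; τ=−ln(0.0724)/5.080=0.517 → t=3.103; u2·a0=0.4685·5.080=2.380; a1+a2=1.224 < 2.380 ≤ a1+…+a3=2.660 → R3 fires; R=10 A=1 Y=3 Z=12 P=16
Draw 12: a1=0.723, a2=0.260, a3=1.077, a4=2.640, a0=4.700; τ=−ln(0.5773)/4.700=0.117 → t=3.220; u2·a0=0.5818·4.700=2.734; a1+…+a3=2.060 < 2.734 ≤ a1+…+a4=4.700 → R4 fires; R=12 A=0 Y=3 Z=11 P=16
Draw 13: a1=0.723, a2=0.000, a3=1.077, a4=0.000, a0=1.800; τ=−ln(0.8807)/1.800=0.071 → t=3.291; u2·a0=0.0746·1.800=0.134 ≤ a1=0.723 → R1 fires; R=13 A=1 Y=2 Z=11 P=16
Draw 14: a1=0.482, a2=0.260, a3=0.718, a4=2.420, a0=3.880; τ=−ln(0.0336)/3.880=0.875 → t=4.165; u2·a0=0.2574·3.880=0.999; a1+a2=0.742 < 0.999 ≤ a1+…+a3=1.460 → R3 fires; R=13 A=1 Y=1 Z=12 P=18
Draw 15: a1=0.241, a2=0.260, a3=0.359, a4=2.640, a0=3.500; τ=−ln(0.2319)/3.500=0.418 → t=4.583 > T=4.27: stop.
At T=4.27: R=13 A=1 Y=1 Z=12 P=18; the largest is P.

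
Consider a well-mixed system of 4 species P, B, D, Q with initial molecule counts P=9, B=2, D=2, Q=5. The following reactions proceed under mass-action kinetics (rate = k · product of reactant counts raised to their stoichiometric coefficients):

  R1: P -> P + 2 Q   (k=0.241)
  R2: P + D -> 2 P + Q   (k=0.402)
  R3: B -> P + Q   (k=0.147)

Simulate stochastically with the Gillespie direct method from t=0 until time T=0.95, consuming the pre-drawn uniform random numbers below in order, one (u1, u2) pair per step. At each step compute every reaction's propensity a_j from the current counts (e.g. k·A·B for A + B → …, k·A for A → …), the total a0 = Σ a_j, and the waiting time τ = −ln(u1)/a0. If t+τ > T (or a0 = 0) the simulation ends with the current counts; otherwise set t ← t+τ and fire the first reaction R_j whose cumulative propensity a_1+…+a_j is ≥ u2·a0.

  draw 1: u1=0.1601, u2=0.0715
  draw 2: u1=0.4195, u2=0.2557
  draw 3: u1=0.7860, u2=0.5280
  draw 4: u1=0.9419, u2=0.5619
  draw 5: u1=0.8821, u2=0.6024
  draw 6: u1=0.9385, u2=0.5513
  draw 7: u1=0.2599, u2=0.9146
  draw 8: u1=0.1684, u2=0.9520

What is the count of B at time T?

B at T = 1

t=0.000: P=9 B=2 D=2 Q=5
Draw 1: a1=2.169, a2=7.236, a3=0.294, a0=9.699; τ=−ln(0.1601)/9.699=0.189 → t=0.189; u2·a0=0.0715·9.699=0.693 ≤ a1=2.169 → R1 fires; P=9 B=2 D=2 Q=7
Draw 2: a1=2.169, a2=7.236, a3=0.294, a0=9.699; τ=−ln(0.4195)/9.699=0.090 → t=0.278; u2·a0=0.2557·9.699=2.480; a1=2.169 < 2.480 ≤ a1+a2=9.405 → R2 fires; P=10 B=2 D=1 Q=8
Draw 3: a1=2.410, a2=4.020, a3=0.294, a0=6.724; τ=−ln(0.7860)/6.724=0.036 → t=0.314; u2·a0=0.5280·6.724=3.550; a1=2.410 < 3.550 ≤ a1+a2=6.430 → R2 fires; P=11 B=2 D=0 Q=9
Draw 4: a1=2.651, a2=0.000, a3=0.294, a0=2.945; τ=−ln(0.9419)/2.945=0.020 → t=0.335; u2·a0=0.5619·2.945=1.655 ≤ a1=2.651 → R1 fires; P=11 B=2 D=0 Q=11
Draw 5: a1=2.651, a2=0.000, a3=0.294, a0=2.945; τ=−ln(0.8821)/2.945=0.043 → t=0.377; u2·a0=0.6024·2.945=1.774 ≤ a1=2.651 → R1 fires; P=11 B=2 D=0 Q=13
Draw 6: a1=2.651, a2=0.000, a3=0.294, a0=2.945; τ=−ln(0.9385)/2.945=0.022 → t=0.399; u2·a0=0.5513·2.945=1.624 ≤ a1=2.651 → R1 fires; P=11 B=2 D=0 Q=15
Draw 7: a1=2.651, a2=0.000, a3=0.294, a0=2.945; τ=−ln(0.2599)/2.945=0.458 → t=0.856; u2·a0=0.9146·2.945=2.693; a1+a2=2.651 < 2.693 ≤ a1+…+a3=2.945 → R3 fires; P=12 B=1 D=0 Q=16
Draw 8: a1=2.892, a2=0.000, a3=0.147, a0=3.039; τ=−ln(0.1684)/3.039=0.586 → t=1.442 > T=0.95: stop.
Read off B at T=0.95: 1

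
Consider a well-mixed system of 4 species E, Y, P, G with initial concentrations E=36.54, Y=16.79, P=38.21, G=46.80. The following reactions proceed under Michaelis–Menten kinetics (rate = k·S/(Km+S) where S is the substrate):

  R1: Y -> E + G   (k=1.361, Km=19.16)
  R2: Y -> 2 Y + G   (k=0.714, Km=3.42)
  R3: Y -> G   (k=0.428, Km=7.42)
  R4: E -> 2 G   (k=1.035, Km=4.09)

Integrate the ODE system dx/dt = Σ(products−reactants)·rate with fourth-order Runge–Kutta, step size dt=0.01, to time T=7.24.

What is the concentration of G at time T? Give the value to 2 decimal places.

G at T = 71.00

RK4 with dt=0.01: 724 steps to T=7.24. Trajectory (selected grid times):
t=0.00: E=36.54 Y=16.79 P=38.21 G=46.80
t=0.80: E=36.30 Y=16.52 P=38.21 G=49.51
t=1.61: E=36.06 Y=16.25 P=38.21 G=52.24
t=2.41: E=35.81 Y=15.99 P=38.21 G=54.93
t=3.22: E=35.56 Y=15.73 P=38.21 G=57.64
t=4.02: E=35.30 Y=15.48 P=38.21 G=60.32
t=4.83: E=35.04 Y=15.23 P=38.21 G=63.02
t=5.63: E=34.78 Y=14.98 P=38.21 G=65.67
t=6.44: E=34.51 Y=14.74 P=38.21 G=68.36
t=7.24: E=34.25 Y=14.51 P=38.21 G=71.00
Read off G at T=7.24: 71.00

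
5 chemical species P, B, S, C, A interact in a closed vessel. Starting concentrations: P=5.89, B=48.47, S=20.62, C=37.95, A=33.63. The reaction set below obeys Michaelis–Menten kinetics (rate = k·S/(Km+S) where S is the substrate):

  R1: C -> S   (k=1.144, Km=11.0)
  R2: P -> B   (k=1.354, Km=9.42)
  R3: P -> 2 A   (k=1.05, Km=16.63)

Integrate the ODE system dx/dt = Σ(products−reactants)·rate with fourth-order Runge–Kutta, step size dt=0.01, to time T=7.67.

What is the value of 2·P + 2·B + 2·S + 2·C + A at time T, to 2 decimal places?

Value at T = 259.49

Check how each reaction changes W = 2·P + 2·B + 2·S + 2·C + A (weight of products minus weight of reactants):
R1: C -> S: (2·1) − (2·1) = 2 − 2 = 0
R2: P -> B: (2·1) − (2·1) = 2 − 2 = 0
R3: P -> 2 A: (1·2) − (2·1) = 2 − 2 = 0
Every reaction leaves W unchanged, so W is conserved and no simulation is needed: W(T) = W(0) = 2·5.89 + 2·48.47 + 2·20.62 + 2·37.95 + 33.63 = 259.49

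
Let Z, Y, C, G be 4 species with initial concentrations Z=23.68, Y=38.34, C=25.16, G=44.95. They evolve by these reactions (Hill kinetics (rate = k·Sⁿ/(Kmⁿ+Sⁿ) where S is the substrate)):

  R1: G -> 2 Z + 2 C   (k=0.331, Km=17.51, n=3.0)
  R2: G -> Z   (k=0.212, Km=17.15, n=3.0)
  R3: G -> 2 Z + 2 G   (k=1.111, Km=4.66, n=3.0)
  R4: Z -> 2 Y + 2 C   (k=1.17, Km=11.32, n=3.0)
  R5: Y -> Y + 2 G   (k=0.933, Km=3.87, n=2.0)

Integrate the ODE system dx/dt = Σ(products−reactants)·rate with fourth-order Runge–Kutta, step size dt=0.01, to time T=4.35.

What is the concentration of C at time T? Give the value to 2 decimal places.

RK4 with dt=0.01: 435 steps to T=4.35. Trajectory (selected grid times):
t=0.00: Z=23.68 Y=38.34 C=25.16 G=44.95
t=0.48: Z=24.63 Y=39.36 C=26.48 G=46.12
t=0.97: Z=25.60 Y=40.41 C=27.84 G=47.32
t=1.45: Z=26.55 Y=41.45 C=29.18 G=48.49
t=1.93: Z=27.49 Y=42.49 C=30.53 G=49.66
t=2.42: Z=28.46 Y=43.57 C=31.92 G=50.86
t=2.90: Z=29.40 Y=44.63 C=33.28 G=52.03
t=3.38: Z=30.33 Y=45.69 C=34.65 G=53.20
t=3.87: Z=31.29 Y=46.79 C=36.06 G=54.39
t=4.35: Z=32.22 Y=47.86 C=37.44 G=55.56
Read off C at T=4.35: 37.44

C at T = 37.44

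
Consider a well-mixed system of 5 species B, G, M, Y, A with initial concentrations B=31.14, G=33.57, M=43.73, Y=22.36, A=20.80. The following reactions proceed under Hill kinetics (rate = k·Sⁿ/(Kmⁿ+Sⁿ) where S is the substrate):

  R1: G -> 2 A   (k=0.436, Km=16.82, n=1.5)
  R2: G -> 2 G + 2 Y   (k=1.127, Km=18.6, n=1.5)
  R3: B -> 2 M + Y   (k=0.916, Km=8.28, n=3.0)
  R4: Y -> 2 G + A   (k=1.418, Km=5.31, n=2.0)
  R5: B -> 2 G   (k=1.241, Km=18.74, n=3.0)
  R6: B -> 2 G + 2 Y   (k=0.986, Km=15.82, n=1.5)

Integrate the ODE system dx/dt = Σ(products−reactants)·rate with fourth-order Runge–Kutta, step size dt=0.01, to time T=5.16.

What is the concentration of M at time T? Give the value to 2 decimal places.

RK4 with dt=0.01: 516 steps to T=5.16. Trajectory (selected grid times):
t=0.00: B=31.14 G=33.57 M=43.73 Y=22.36 A=20.80
t=0.57: B=29.65 G=37.35 M=44.75 Y=23.85 A=21.94
t=1.15: B=28.16 G=41.16 M=45.79 Y=25.38 A=23.12
t=1.72: B=26.72 G=44.87 M=46.81 Y=26.90 A=24.30
t=2.29: B=25.32 G=48.53 M=47.82 Y=28.41 A=25.49
t=2.87: B=23.93 G=52.19 M=48.84 Y=29.95 A=26.71
t=3.44: B=22.61 G=55.73 M=49.84 Y=31.46 A=27.91
t=4.01: B=21.33 G=59.21 M=50.83 Y=32.95 A=29.13
t=4.59: B=20.07 G=62.66 M=51.83 Y=34.45 A=30.37
t=5.16: B=18.89 G=65.97 M=52.80 Y=35.90 A=31.60
Read off M at T=5.16: 52.80

M at T = 52.80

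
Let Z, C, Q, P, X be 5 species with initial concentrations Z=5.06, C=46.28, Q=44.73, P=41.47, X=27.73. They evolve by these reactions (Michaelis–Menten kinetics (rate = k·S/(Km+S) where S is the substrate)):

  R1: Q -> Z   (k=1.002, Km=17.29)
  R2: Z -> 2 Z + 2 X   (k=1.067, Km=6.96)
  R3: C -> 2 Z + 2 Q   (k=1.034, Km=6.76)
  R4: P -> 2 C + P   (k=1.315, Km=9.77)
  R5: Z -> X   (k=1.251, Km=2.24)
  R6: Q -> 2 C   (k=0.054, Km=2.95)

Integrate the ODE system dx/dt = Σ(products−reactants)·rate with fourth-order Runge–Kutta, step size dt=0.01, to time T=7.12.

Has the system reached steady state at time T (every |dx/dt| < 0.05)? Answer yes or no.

RK4 with dt=0.01: 712 steps to T=7.12. Trajectory (selected grid times):
t=0.00: Z=5.06 C=46.28 Q=44.73 P=41.47 X=27.73
t=0.79: Z=6.73 C=47.33 Q=45.55 P=41.47 X=29.22
t=1.58: Z=8.41 C=48.37 Q=46.36 P=41.47 X=30.86
t=2.37: Z=10.11 C=49.42 Q=47.18 P=41.47 X=32.61
t=3.16: Z=11.83 C=50.46 Q=48.00 P=41.47 X=34.47
t=3.96: Z=13.58 C=51.51 Q=48.83 P=41.47 X=36.42
t=4.75: Z=15.32 C=52.55 Q=49.65 P=41.47 X=38.41
t=5.54: Z=17.08 C=53.59 Q=50.47 P=41.47 X=40.46
t=6.33: Z=18.85 C=54.63 Q=51.29 P=41.47 X=42.55
t=7.12: Z=20.64 C=55.66 Q=52.11 P=41.47 X=44.69
Rates at T: R1=0.7524, R2=0.7979, R3=0.9220, R4=1.0643, R5=1.1285, R6=0.0511
dx/dt at T (Σ net stoichiometry × rate): Z=+2.2658, C=+1.3087, Q=+1.0406, P=+0.0000, X=+2.7244
Largest |dx/dt| is |+2.7244| (X) ≥ 0.05 → not steady.

Steady state at T: no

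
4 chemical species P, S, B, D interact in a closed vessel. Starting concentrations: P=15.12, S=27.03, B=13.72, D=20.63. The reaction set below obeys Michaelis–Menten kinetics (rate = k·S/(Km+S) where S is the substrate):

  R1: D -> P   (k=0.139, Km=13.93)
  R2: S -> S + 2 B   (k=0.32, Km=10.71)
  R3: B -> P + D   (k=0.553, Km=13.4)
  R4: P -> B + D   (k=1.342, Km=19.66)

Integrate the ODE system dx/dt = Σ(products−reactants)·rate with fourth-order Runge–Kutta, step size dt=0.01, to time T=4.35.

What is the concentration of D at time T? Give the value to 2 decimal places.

RK4 with dt=0.01: 435 steps to T=4.35. Trajectory (selected grid times):
t=0.00: P=15.12 S=27.03 B=13.72 D=20.63
t=0.48: P=15.02 S=27.03 B=14.08 D=21.00
t=0.97: P=14.91 S=27.03 B=14.45 D=21.39
t=1.45: P=14.81 S=27.03 B=14.81 D=21.76
t=1.93: P=14.72 S=27.03 B=15.17 D=22.14
t=2.42: P=14.62 S=27.03 B=15.53 D=22.52
t=2.90: P=14.53 S=27.03 B=15.88 D=22.90
t=3.38: P=14.45 S=27.03 B=16.23 D=23.27
t=3.87: P=14.36 S=27.03 B=16.58 D=23.66
t=4.35: P=14.28 S=27.03 B=16.93 D=24.04
Read off D at T=4.35: 24.04

D at T = 24.04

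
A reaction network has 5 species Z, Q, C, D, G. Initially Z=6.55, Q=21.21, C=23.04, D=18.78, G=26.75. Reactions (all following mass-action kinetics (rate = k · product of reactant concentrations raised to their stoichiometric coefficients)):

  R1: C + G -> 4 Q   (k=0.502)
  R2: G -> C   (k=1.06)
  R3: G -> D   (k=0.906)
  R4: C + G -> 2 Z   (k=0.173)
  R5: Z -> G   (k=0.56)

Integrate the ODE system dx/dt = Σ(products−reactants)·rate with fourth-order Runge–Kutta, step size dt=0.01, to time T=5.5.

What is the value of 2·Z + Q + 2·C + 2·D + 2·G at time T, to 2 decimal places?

Value at T = 171.45

Check how each reaction changes W = 2·Z + Q + 2·C + 2·D + 2·G (weight of products minus weight of reactants):
R1: C + G -> 4 Q: (1·4) − (2·1 + 2·1) = 4 − 4 = 0
R2: G -> C: (2·1) − (2·1) = 2 − 2 = 0
R3: G -> D: (2·1) − (2·1) = 2 − 2 = 0
R4: C + G -> 2 Z: (2·2) − (2·1 + 2·1) = 4 − 4 = 0
R5: Z -> G: (2·1) − (2·1) = 2 − 2 = 0
Every reaction leaves W unchanged, so W is conserved and no simulation is needed: W(T) = W(0) = 2·6.55 + 21.21 + 2·23.04 + 2·18.78 + 2·26.75 = 171.45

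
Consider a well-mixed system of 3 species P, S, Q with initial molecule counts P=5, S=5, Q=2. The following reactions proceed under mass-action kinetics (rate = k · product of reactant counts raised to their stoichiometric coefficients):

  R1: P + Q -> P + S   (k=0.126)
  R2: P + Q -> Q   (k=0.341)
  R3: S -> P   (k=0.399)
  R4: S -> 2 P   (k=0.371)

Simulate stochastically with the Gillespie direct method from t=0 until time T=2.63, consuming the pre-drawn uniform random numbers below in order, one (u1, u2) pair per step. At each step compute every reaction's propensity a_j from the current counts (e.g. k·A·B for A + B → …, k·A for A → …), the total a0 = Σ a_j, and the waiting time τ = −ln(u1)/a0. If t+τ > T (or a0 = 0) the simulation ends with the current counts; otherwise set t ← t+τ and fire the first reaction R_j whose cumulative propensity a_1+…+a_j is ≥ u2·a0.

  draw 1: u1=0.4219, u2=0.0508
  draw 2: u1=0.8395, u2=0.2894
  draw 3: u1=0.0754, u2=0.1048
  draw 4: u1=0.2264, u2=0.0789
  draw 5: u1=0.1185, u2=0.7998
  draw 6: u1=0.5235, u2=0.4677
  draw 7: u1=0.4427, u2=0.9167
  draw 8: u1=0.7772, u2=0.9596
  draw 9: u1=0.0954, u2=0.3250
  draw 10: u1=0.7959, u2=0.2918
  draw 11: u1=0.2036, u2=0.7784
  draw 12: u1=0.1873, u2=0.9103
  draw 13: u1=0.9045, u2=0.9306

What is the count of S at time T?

t=0.000: P=5 S=5 Q=2
Draw 1: a1=1.260, a2=3.410, a3=1.995, a4=1.855, a0=8.520; τ=−ln(0.4219)/8.520=0.101 → t=0.101; u2·a0=0.0508·8.520=0.433 ≤ a1=1.260 → R1 fires; P=5 S=6 Q=1
Draw 2: a1=0.630, a2=1.705, a3=2.394, a4=2.226, a0=6.955; τ=−ln(0.8395)/6.955=0.025 → t=0.126; u2·a0=0.2894·6.955=2.013; a1=0.630 < 2.013 ≤ a1+a2=2.335 → R2 fires; P=4 S=6 Q=1
Draw 3: a1=0.504, a2=1.364, a3=2.394, a4=2.226, a0=6.488; τ=−ln(0.0754)/6.488=0.398 → t=0.525; u2·a0=0.1048·6.488=0.680; a1=0.504 < 0.680 ≤ a1+a2=1.868 → R2 fires; P=3 S=6 Q=1
Draw 4: a1=0.378, a2=1.023, a3=2.394, a4=2.226, a0=6.021; τ=−ln(0.2264)/6.021=0.247 → t=0.772; u2·a0=0.0789·6.021=0.475; a1=0.378 < 0.475 ≤ a1+a2=1.401 → R2 fires; P=2 S=6 Q=1
Draw 5: a1=0.252, a2=0.682, a3=2.394, a4=2.226, a0=5.554; τ=−ln(0.1185)/5.554=0.384 → t=1.156; u2·a0=0.7998·5.554=4.442; a1+…+a3=3.328 < 4.442 ≤ a1+…+a4=5.554 → R4 fires; P=4 S=5 Q=1
Draw 6: a1=0.504, a2=1.364, a3=1.995, a4=1.855, a0=5.718; τ=−ln(0.5235)/5.718=0.113 → t=1.269; u2·a0=0.4677·5.718=2.674; a1+a2=1.868 < 2.674 ≤ a1+…+a3=3.863 → R3 fires; P=5 S=4 Q=1
Draw 7: a1=0.630, a2=1.705, a3=1.596, a4=1.484, a0=5.415; τ=−ln(0.4427)/5.415=0.150 → t=1.419; u2·a0=0.9167·5.415=4.964; a1+…+a3=3.931 < 4.964 ≤ a1+…+a4=5.415 → R4 fires; P=7 S=3 Q=1
Draw 8: a1=0.882, a2=2.387, a3=1.197, a4=1.113, a0=5.579; τ=−ln(0.7772)/5.579=0.045 → t=1.464; u2·a0=0.9596·5.579=5.354; a1+…+a3=4.466 < 5.354 ≤ a1+…+a4=5.579 → R4 fires; P=9 S=2 Q=1
Draw 9: a1=1.134, a2=3.069, a3=0.798, a4=0.742, a0=5.743; τ=−ln(0.0954)/5.743=0.409 → t=1.874; u2·a0=0.3250·5.743=1.866; a1=1.134 < 1.866 ≤ a1+a2=4.203 → R2 fires; P=8 S=2 Q=1
Draw 10: a1=1.008, a2=2.728, a3=0.798, a4=0.742, a0=5.276; τ=−ln(0.7959)/5.276=0.043 → t=1.917; u2·a0=0.2918·5.276=1.540; a1=1.008 < 1.540 ≤ a1+a2=3.736 → R2 fires; P=7 S=2 Q=1
Draw 11: a1=0.882, a2=2.387, a3=0.798, a4=0.742, a0=4.809; τ=−ln(0.2036)/4.809=0.331 → t=2.248; u2·a0=0.7784·4.809=3.743; a1+a2=3.269 < 3.743 ≤ a1+…+a3=4.067 → R3 fires; P=8 S=1 Q=1
Draw 12: a1=1.008, a2=2.728, a3=0.399, a4=0.371, a0=4.506; τ=−ln(0.1873)/4.506=0.372 → t=2.620; u2·a0=0.9103·4.506=4.102; a1+a2=3.736 < 4.102 ≤ a1+…+a3=4.135 → R3 fires; P=9 S=0 Q=1
Draw 13: a1=1.134, a2=3.069, a3=0.000, a4=0.000, a0=4.203; τ=−ln(0.9045)/4.203=0.024 → t=2.643 > T=2.63: stop.
Read off S at T=2.63: 0

S at T = 0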